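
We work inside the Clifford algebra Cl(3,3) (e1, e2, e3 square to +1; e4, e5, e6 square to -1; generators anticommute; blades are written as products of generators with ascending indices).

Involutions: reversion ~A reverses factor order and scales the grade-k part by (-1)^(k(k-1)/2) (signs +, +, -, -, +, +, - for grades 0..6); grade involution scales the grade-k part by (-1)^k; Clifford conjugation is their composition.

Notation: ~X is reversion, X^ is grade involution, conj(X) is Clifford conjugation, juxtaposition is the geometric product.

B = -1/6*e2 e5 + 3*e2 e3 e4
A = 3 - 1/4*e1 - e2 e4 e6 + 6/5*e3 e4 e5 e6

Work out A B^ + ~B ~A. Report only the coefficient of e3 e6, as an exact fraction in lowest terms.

first term: -1/2*e2 e5 + 3*e3 e6 + 1/24*e1 e2 e5 - 9*e2 e3 e4 - 18/5*e2 e5 e6 - 1/6*e4 e5 e6 + 3/4*e1 e2 e3 e4 - 1/5*e2 e3 e4 e6
second term: 1/2*e2 e5 + 3*e3 e6 - 1/24*e1 e2 e5 - 9*e2 e3 e4 - 18/5*e2 e5 e6 + 1/6*e4 e5 e6 - 3/4*e1 e2 e3 e4 - 1/5*e2 e3 e4 e6
Answer: 6


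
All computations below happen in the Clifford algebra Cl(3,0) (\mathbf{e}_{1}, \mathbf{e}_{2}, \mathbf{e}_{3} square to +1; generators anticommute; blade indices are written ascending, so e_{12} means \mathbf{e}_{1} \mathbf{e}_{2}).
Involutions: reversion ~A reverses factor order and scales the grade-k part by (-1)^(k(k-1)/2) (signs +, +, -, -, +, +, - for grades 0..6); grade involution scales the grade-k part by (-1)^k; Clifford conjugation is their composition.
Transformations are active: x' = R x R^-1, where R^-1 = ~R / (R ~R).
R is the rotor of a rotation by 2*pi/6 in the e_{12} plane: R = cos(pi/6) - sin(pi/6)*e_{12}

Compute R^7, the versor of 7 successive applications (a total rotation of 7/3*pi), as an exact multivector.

Rotor phase runs at HALF the rotation angle; powers of one rotor simply add phase, so after 7 steps in e_{12} the phase is 7*pi/6 = \frac{7 \pi}{6} and R^7 = cos(\frac{7 \pi}{6}) - sin(\frac{7 \pi}{6})*e_{12}.
cos(\frac{7 \pi}{6}) = - \frac{\sqrt{3}}{2} and sin(\frac{7 \pi}{6}) = - \frac{1}{2}, so R^7 = - \frac{\sqrt{3}}{2} + \frac{1}{2} e_{12}. The net rotation is 1/3*pi (after discarding 1 full turn, each of which contributes a factor -1 to the rotor); the rotor keeps the half-angle phase exactly.
Answer: - \frac{\sqrt{3}}{2} + \frac{1}{2} e_{12}


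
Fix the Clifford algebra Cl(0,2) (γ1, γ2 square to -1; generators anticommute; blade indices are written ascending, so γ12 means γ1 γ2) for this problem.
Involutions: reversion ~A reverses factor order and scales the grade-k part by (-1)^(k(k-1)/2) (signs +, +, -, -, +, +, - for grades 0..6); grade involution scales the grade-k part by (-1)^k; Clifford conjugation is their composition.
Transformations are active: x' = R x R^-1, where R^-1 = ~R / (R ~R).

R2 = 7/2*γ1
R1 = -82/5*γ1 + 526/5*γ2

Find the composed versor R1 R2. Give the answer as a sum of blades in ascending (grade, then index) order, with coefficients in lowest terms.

Distribute over the terms of R2 (each basis-blade product reordered to ascending indices, repeated generators contracted through their squares):
R1 (7/2*γ1) = 287/5 - 1841/5*γ12
Answer: 287/5 - 1841/5*γ12


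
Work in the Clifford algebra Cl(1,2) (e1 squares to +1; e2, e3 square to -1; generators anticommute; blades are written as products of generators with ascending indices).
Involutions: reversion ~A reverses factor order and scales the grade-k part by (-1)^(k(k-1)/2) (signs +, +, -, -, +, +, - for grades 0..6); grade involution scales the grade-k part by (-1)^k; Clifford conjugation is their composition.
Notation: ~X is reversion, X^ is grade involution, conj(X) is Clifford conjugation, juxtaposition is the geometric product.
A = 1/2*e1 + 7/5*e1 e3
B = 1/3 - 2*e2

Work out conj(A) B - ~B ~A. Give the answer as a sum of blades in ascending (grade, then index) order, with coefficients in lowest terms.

first term: -1/6*e1 + e1 e2 - 7/15*e1 e3 - 14/5*e1 e2 e3
second term: 1/6*e1 + e1 e2 - 7/15*e1 e3 - 14/5*e1 e2 e3
Answer: -1/3*e1


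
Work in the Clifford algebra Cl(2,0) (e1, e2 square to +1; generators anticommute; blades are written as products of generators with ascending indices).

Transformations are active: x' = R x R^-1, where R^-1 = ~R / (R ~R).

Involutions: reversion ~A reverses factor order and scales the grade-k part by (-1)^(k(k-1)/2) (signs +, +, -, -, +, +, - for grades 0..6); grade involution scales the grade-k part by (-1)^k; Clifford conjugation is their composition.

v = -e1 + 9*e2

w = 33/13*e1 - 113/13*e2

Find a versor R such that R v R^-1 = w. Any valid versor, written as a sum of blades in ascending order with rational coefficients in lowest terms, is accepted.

Since q(v) = q(w) = 82, the sum R = v + w = 20/13*e1 + 4/13*e2 does the job whenever invertible.
Answer: 20/13*e1 + 4/13*e2


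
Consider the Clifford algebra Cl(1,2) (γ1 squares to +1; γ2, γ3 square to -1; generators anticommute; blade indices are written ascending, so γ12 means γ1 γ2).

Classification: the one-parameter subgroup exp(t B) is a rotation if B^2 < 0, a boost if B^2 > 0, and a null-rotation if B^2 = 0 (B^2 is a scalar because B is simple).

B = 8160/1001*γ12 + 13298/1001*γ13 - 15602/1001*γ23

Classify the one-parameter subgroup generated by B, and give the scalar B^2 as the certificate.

B^2 term by term: the squares give (8160/1001)^2*(γ12)^2 + (13298/1001)^2*(γ13)^2 + (-15602/1001)^2*(γ23)^2 = 66585600/1002001*(+1) + 176836804/1002001*(+1) + 243422404/1002001*(-1) = 0 (each basis 2-blade squares to minus the product of its generators' squares); cross terms between blades sharing an index anticommute and cancel. So B^2 = 0.
Answer: null-rotation, certificate B^2 = 0. No conjugation can change B^2 = 0; the sign gives the class.


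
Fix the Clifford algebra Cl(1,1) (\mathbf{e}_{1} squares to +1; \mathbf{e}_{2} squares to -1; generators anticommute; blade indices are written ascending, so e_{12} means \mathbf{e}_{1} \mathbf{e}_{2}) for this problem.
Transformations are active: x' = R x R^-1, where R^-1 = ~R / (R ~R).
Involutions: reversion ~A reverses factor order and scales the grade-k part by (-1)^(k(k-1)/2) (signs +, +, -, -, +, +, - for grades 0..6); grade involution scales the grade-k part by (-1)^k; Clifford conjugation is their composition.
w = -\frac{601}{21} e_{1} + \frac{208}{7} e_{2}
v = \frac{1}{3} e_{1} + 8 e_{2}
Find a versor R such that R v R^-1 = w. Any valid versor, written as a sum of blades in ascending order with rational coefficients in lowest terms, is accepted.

Key observation: q(v) = q(w) = -\frac{575}{9} (sandwiches preserve the norm), so R = v + w = -\frac{198}{7} e_{1} + \frac{264}{7} e_{2} works whenever it is invertible — the component of v along it is kept and (v - w)/2 reverses, sending v to w.
Answer: -\frac{198}{7} e_{1} + \frac{264}{7} e_{2}


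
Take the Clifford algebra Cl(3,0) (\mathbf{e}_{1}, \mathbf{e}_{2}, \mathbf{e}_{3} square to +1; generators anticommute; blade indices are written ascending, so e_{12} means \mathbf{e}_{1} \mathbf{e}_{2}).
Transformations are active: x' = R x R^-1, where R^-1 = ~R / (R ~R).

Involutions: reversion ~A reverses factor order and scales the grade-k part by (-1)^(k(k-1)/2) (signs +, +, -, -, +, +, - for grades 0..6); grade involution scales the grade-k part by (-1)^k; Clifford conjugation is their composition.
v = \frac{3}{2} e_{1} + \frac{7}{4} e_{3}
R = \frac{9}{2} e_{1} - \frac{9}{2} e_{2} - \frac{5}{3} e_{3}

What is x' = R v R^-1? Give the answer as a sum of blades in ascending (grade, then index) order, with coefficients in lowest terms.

~R = \frac{9}{2} e_{1} - \frac{9}{2} e_{2} - \frac{5}{3} e_{3}, and R ~R = \frac{779}{18}, so R^-1 = ~R / (\frac{779}{18}).
R v = \frac{23}{6} + \frac{27}{4} e_{12} + \frac{83}{8} e_{13} - \frac{63}{8} e_{23}
Answer: -\frac{1095}{1558} e_{1} - \frac{621}{779} e_{2} - \frac{6373}{3116} e_{3}


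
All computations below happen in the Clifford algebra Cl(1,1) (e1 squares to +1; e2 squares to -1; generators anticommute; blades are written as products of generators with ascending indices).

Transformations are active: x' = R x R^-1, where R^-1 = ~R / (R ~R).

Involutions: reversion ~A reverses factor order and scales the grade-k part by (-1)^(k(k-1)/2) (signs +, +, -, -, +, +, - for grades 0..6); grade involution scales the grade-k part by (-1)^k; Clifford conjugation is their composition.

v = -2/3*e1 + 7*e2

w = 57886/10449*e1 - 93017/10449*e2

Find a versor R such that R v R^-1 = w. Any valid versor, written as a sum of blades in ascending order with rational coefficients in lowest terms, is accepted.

The midline construction: v and w both square to -437/9, so reflecting in their sum 50920/10449*e1 - 19874/10449*e2 exchanges them.
Answer: 50920/10449*e1 - 19874/10449*e2


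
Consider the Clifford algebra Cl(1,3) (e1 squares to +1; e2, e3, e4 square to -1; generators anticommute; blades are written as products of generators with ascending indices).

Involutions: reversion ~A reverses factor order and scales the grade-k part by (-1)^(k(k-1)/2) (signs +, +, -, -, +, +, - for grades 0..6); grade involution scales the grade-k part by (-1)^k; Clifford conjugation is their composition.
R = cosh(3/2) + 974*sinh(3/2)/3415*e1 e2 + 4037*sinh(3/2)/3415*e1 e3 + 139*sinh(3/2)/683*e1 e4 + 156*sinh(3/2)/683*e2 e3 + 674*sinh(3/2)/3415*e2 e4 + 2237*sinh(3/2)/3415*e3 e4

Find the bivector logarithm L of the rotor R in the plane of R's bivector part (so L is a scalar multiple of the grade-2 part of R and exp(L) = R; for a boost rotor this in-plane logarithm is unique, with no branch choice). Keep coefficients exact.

The scalar part of R is cosh(3/2), giving the rapidity magnitude (cosh is even); the bivector part supplies orientation, its quotient by sinh of the rapidity is the plane, and L = rapidity * plane — unique in that plane, since flipping both signs leaves L unchanged.
Concretely: cosh(rapidity) = cosh(3/2) gives rapidity = ±3/2, and since rapidity/sinh(rapidity) is even the sign is immaterial: L = (rapidity/sinh(rapidity)) * <R>_2 = (3/(2*sinh(3/2))) * <R>_2.
Answer: 1461/3415*e1 e2 + 12111/6830*e1 e3 + 417/1366*e1 e4 + 234/683*e2 e3 + 1011/3415*e2 e4 + 6711/6830*e3 e4


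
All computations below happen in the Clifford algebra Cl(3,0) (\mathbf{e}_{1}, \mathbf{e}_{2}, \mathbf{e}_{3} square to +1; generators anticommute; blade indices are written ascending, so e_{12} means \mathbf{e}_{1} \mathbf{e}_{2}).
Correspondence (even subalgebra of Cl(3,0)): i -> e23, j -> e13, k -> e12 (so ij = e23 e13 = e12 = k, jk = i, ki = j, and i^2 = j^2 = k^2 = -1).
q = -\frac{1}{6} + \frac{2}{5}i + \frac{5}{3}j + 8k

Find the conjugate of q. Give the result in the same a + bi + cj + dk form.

In blades: q = -\frac{1}{6} + 8 e_{12} + \frac{5}{3} e_{13} + \frac{2}{5} e_{23}.
Quaternion conjugation is reversion on the even subalgebra: the scalar is fixed and every grade-2 blade flips sign, giving -\frac{1}{6} - 8 e_{12} - \frac{5}{3} e_{13} - \frac{2}{5} e_{23}; translating back:
Answer: -\frac{1}{6} - \frac{2}{5}i - \frac{5}{3}j - 8k


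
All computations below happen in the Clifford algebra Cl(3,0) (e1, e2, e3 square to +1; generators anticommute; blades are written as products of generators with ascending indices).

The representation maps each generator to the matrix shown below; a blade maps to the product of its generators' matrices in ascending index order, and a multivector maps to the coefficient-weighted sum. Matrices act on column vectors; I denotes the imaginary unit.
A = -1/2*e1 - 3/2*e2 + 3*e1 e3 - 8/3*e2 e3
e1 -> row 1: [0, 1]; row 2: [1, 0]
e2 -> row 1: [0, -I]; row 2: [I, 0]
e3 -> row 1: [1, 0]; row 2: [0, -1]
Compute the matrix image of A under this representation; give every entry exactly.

Bivector images (products of the table entries): rho(e1 e3) = rho(e1)rho(e3) = row 1: [0, -1]; row 2: [1, 0]; rho(e2 e3) = rho(e2)rho(e3) = row 1: [0, I]; row 2: [I, 0].
M = (-1/2)*rho(e1) + (-3/2)*rho(e2) + (3)*rho(e1 e3) + (-8/3)*rho(e2 e3), summed entrywise:
Answer: row 1: [0, -7/2 - 7*I/6]; row 2: [5/2 - 25*I/6, 0]


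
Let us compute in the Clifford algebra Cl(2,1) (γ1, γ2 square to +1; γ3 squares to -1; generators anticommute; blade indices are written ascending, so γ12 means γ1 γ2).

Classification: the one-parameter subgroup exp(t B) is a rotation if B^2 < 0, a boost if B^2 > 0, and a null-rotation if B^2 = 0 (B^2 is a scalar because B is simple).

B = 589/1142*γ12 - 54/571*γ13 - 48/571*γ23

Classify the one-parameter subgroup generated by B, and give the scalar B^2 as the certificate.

B^2 term by term: the squares give (589/1142)^2*(γ12)^2 + (-54/571)^2*(γ13)^2 + (-48/571)^2*(γ23)^2 = 346921/1304164*(-1) + 2916/326041*(+1) + 2304/326041*(+1) = -1/4 (each basis 2-blade squares to minus the product of its generators' squares); cross terms between blades sharing an index anticommute and cancel. So B^2 = -1/4.
Answer: rotation, certificate B^2 = -1/4. The scalar -1/4 is the complete invariant here: its sign names the subgroup type.


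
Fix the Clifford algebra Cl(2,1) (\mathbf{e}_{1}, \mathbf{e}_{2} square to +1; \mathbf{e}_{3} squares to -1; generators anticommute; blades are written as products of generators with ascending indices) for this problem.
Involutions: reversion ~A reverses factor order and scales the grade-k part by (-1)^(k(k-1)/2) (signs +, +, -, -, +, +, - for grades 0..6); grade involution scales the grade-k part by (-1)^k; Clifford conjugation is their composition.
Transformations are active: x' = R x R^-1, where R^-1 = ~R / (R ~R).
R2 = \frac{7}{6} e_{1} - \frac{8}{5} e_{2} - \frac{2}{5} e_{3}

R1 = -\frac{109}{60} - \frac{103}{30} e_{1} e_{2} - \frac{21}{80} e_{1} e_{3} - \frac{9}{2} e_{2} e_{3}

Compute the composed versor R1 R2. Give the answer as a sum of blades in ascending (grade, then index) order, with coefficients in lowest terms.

Distribute over the terms of R2 (each basis-blade product reordered to ascending indices, repeated generators contracted through their squares):
R1 (\frac{7}{6} e_{1}) = -\frac{763}{360} e_{1} + \frac{721}{180} e_{2} + \frac{49}{160} e_{3} - \frac{21}{4} e_{1} e_{2} e_{3}
R1 (-\frac{8}{5} e_{2}) = \frac{412}{75} e_{1} + \frac{218}{75} e_{2} - \frac{36}{5} e_{3} - \frac{21}{50} e_{1} e_{2} e_{3}
R1 (-\frac{2}{5} e_{3}) = -\frac{21}{200} e_{1} - \frac{9}{5} e_{2} + \frac{109}{150} e_{3} + \frac{103}{75} e_{1} e_{2} e_{3}
Summing the partial products and collecting blades:
Answer: \frac{1471}{450} e_{1} + \frac{4601}{900} e_{2} - \frac{14801}{2400} e_{3} - \frac{1289}{300} e_{1} e_{2} e_{3}


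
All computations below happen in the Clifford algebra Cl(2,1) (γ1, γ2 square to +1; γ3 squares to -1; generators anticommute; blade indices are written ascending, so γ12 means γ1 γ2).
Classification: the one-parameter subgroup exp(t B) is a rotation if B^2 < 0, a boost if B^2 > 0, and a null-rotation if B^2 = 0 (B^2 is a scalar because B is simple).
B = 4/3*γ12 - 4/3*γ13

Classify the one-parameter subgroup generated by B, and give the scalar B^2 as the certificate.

B^2 term by term: the squares give (4/3)^2*(γ12)^2 + (-4/3)^2*(γ13)^2 = 16/9*(-1) + 16/9*(+1) = 0 (each basis 2-blade squares to minus the product of its generators' squares); cross terms between blades sharing an index anticommute and cancel. So B^2 = 0.
Answer: null-rotation, certificate B^2 = 0. No conjugation can change B^2 = 0; the sign gives the class.


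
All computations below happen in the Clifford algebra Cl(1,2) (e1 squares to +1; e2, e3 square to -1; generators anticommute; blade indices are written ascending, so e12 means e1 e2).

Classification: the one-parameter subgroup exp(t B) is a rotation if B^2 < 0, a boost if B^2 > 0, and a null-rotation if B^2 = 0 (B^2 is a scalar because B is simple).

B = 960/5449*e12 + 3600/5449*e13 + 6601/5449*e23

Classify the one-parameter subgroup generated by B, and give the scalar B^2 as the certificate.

B^2 term by term: the squares give (960/5449)^2*(e12)^2 + (3600/5449)^2*(e13)^2 + (6601/5449)^2*(e23)^2 = 921600/29691601*(+1) + 12960000/29691601*(+1) + 43573201/29691601*(-1) = -1 (each basis 2-blade squares to minus the product of its generators' squares); cross terms between blades sharing an index anticommute and cancel. So B^2 = -1.
Answer: rotation, certificate B^2 = -1. Why this suffices: the scalar -1 survives any versor conjugation, so its sign alone determines the class however B is presented.


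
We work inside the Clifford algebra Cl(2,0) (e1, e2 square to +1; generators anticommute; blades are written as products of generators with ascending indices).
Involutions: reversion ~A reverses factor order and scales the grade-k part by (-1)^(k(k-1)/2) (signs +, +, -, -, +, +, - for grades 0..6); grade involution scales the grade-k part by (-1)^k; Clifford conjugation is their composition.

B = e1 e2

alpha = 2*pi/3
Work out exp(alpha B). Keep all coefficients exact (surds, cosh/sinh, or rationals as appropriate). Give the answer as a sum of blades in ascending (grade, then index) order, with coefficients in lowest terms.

B^2 = (1)^2*(e1 e2)^2 = 1*(-1) = -1 (a basis 2-blade squares to minus the product of its generators' squares).
B^2 = -1 — B^2 < 0, so the exponential closes trigonometrically: l = 1, alpha*l = 2*pi/3, so exp(alpha B) = cos(2*pi/3) + (sin(2*pi/3)/1)*B = -1/2 + (sqrt(3)/2)*B.
Answer: -1/2 + sqrt(3)/2*e1 e2


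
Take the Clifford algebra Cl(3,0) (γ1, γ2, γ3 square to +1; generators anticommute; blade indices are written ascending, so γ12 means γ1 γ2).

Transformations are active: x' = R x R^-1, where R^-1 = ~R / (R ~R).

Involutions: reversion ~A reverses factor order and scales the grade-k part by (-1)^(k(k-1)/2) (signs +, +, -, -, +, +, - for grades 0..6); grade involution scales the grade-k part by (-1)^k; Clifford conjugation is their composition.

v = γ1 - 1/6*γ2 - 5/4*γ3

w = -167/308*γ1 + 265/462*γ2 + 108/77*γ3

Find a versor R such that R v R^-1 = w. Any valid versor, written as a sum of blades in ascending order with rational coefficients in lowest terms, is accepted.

Key observation: q(v) = q(w) = 373/144 (sandwiches preserve the norm), so R = v + w = 141/308*γ1 + 94/231*γ2 + 47/308*γ3 works whenever it is invertible — the component of v along it is kept and (v - w)/2 reverses, sending v to w.
Answer: 141/308*γ1 + 94/231*γ2 + 47/308*γ3


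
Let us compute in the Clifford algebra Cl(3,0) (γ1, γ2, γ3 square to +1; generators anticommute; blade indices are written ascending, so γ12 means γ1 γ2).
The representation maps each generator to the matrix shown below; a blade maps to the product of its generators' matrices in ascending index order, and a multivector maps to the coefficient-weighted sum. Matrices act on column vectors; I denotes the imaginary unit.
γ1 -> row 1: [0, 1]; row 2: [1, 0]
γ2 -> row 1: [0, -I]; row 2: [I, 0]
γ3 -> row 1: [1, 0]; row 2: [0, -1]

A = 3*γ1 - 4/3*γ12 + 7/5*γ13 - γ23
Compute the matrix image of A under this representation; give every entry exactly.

Bivector images (products of the table entries): rho(γ12) = rho(γ1)rho(γ2) = row 1: [I, 0]; row 2: [0, -I]; rho(γ13) = rho(γ1)rho(γ3) = row 1: [0, -1]; row 2: [1, 0]; rho(γ23) = rho(γ2)rho(γ3) = row 1: [0, I]; row 2: [I, 0].
M = (3)*rho(γ1) + (-4/3)*rho(γ12) + (7/5)*rho(γ13) + (-1)*rho(γ23), summed entrywise:
Answer: row 1: [-4*I/3, 8/5 - I]; row 2: [22/5 - I, 4*I/3]


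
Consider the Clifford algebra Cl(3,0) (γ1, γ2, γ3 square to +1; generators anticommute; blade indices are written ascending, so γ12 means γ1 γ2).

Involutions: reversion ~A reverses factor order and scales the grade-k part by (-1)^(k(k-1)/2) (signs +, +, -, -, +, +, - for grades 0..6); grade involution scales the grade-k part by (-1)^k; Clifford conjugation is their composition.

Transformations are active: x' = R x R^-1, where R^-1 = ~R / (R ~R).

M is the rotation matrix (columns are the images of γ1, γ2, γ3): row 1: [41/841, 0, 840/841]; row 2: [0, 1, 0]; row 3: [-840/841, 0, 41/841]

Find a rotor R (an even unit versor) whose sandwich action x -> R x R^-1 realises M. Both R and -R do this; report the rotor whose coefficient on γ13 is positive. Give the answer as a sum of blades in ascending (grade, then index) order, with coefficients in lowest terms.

Method: write R = a + b12*γ12 + b13*γ13 + b23*γ23 with a^2 + b12^2 + b13^2 + b23^2 = 1 (so R^-1 = ~R). Expanding the columns R e_j ~R gives tr M = 4a^2 - 1 and, from the antisymmetric part, M21 - M12 = -4a*b12, M13 - M31 = 4a*b13, M32 - M23 = -4a*b23.
Here tr M = 923/841, so a^2 = (1 + tr M)/4 = 441/841 and a = ±21/29. Taking a = 21/29: M21 - M12 = 0, M13 - M31 = 1680/841, M32 - M23 = 0, giving b12 = 0, b13 = 20/29, b23 = 0, i.e. R = 21/29 + 20/29*γ13.
Its γ13 coefficient is already positive.
Answer: 21/29 + 20/29*γ13. Uniqueness: Spin(3) -> SO(3) maps R and -R to the same rotation of trace 923/841; fixing the sign of the γ13 coefficient removes the ambiguity.


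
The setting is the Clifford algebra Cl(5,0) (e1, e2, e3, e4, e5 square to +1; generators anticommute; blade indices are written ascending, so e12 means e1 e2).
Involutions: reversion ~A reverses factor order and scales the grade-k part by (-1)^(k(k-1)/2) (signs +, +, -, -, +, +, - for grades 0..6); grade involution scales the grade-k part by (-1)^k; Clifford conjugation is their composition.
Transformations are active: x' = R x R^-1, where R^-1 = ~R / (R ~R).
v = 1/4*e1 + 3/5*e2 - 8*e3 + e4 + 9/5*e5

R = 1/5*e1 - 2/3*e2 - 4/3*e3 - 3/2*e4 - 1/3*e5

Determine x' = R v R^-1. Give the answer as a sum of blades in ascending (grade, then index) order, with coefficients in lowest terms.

~R = 1/5*e1 - 2/3*e2 - 4/3*e3 - 3/2*e4 - 1/3*e5, and R ~R = 1387/300, so R^-1 = ~R / (1387/300).
R v = 493/60 + 43/150*e12 - 19/15*e13 + 23/40*e14 + 133/300*e15 + 92/15*e23 + 7/30*e24 - e25 - 40/3*e34 - 76/15*e35 - 71/30*e45
Answer: 2557/5548*e1 - 61783/20805*e2 + 13568/4161*e3 - 8782/1387*e4 - 62099/20805*e5


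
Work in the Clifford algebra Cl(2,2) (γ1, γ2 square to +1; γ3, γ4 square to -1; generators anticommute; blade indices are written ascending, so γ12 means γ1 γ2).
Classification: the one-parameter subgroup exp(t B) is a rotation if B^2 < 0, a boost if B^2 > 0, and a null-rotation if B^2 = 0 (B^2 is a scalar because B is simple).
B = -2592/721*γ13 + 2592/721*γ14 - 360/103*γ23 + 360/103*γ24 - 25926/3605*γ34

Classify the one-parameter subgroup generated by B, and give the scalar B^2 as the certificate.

B^2 term by term: the squares give (-2592/721)^2*(γ13)^2 + (2592/721)^2*(γ14)^2 + (-360/103)^2*(γ23)^2 + (360/103)^2*(γ24)^2 + (-25926/3605)^2*(γ34)^2 = 6718464/519841*(+1) + 6718464/519841*(+1) + 129600/10609*(+1) + 129600/10609*(+1) + 672157476/12996025*(-1) = -36/25 (each basis 2-blade squares to minus the product of its generators' squares); cross terms between blades sharing an index anticommute and cancel; the commuting (index-disjoint) pairs give grade-4 terms 2*c*c'*(blade product), which cancel blade by blade — γ1234: 1866240/74263 - 1866240/74263 = 0 — confirming B is simple. So B^2 = -36/25.
Answer: rotation, certificate B^2 = -36/25. The scalar -36/25 is the complete invariant here: its sign names the subgroup type.


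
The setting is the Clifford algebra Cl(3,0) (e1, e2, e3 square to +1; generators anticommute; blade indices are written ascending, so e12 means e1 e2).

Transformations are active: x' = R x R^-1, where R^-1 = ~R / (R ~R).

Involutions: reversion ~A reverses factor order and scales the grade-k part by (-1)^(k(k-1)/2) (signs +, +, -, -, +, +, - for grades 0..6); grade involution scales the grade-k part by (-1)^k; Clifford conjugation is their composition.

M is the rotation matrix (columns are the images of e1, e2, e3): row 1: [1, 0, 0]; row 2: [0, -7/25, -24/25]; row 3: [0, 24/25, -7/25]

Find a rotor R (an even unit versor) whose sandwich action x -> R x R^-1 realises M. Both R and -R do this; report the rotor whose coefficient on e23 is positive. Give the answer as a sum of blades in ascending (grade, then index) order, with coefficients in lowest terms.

Method: write R = a + b12*e12 + b13*e13 + b23*e23 with a^2 + b12^2 + b13^2 + b23^2 = 1 (so R^-1 = ~R). Expanding the columns R e_j ~R gives tr M = 4a^2 - 1 and, from the antisymmetric part, M21 - M12 = -4a*b12, M13 - M31 = 4a*b13, M32 - M23 = -4a*b23.
Here tr M = 11/25, so a^2 = (1 + tr M)/4 = 9/25 and a = ±3/5. Taking a = 3/5: M21 - M12 = 0, M13 - M31 = 0, M32 - M23 = 48/25, giving b12 = 0, b13 = 0, b23 = -4/5, i.e. R = 3/5 - 4/5*e23.
Its e23 coefficient is negative, so report the other preimage -R.
Answer: -3/5 + 4/5*e23. Note: both R and -R realise this M (trace 11/25); the covering map identifies them, and the e23-coefficient sign is the tie-breaker.


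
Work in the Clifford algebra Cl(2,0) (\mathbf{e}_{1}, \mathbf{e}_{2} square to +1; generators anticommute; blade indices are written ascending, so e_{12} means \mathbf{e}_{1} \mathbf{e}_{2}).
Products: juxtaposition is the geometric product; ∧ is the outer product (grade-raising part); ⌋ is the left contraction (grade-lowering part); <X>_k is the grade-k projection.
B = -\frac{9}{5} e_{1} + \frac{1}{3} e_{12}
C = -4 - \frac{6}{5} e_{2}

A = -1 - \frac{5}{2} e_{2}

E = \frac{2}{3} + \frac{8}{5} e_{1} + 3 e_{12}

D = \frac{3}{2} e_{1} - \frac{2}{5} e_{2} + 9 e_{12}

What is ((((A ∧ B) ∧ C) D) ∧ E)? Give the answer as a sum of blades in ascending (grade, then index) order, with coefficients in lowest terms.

step 1: \frac{9}{5} e_{1} - \frac{29}{6} e_{12}
step 2: -\frac{36}{5} e_{1} + \frac{1288}{75} e_{12}
step 3: -\frac{4134}{25} - \frac{2576}{375} e_{1} - \frac{2264}{25} e_{2} + \frac{72}{25} e_{12}
step 4: -\frac{2756}{25} - \frac{12112}{45} e_{1} - \frac{4528}{75} e_{2} - \frac{43658}{125} e_{12}
Answer: -\frac{2756}{25} - \frac{12112}{45} e_{1} - \frac{4528}{75} e_{2} - \frac{43658}{125} e_{12}


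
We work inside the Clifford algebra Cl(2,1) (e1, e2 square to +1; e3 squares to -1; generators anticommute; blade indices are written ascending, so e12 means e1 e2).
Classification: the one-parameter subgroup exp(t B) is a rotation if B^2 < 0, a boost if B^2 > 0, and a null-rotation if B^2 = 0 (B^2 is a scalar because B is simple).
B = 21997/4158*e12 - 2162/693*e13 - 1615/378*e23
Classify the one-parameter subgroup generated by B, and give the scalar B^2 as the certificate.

B^2 term by term: the squares give (21997/4158)^2*(e12)^2 + (-2162/693)^2*(e13)^2 + (-1615/378)^2*(e23)^2 = 483868009/17288964*(-1) + 4674244/480249*(+1) + 2608225/142884*(+1) = 0 (each basis 2-blade squares to minus the product of its generators' squares); cross terms between blades sharing an index anticommute and cancel. So B^2 = 0.
Answer: null-rotation, certificate B^2 = 0. Because 0 is invariant under every versor sandwich, the classification follows from its sign alone.


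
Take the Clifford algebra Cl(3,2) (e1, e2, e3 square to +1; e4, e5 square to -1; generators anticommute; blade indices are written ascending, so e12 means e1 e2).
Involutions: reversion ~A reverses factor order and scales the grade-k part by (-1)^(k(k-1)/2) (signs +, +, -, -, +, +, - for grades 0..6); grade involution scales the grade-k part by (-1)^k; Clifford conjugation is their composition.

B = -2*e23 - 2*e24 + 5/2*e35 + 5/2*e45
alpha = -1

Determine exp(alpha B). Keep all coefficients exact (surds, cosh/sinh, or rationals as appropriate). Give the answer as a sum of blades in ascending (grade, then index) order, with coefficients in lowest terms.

B^2 term by term: the squares give (-2)^2*(e23)^2 + (-2)^2*(e24)^2 + (5/2)^2*(e35)^2 + (5/2)^2*(e45)^2 = 4*(-1) + 4*(+1) + 25/4*(+1) + 25/4*(-1) = 0 (each basis 2-blade squares to minus the product of its generators' squares); cross terms between blades sharing an index anticommute and cancel; the commuting (index-disjoint) pairs give grade-4 terms 2*c*c'*(blade product), which cancel blade by blade — e2345: -10 + 10 = 0 — confirming B is simple. So B^2 = 0.
B^2 = 0, so the series truncates immediately: exp(alpha B) = 1 + alpha B (parabolic case).
Answer: 1 + 2*e23 + 2*e24 - 5/2*e35 - 5/2*e45


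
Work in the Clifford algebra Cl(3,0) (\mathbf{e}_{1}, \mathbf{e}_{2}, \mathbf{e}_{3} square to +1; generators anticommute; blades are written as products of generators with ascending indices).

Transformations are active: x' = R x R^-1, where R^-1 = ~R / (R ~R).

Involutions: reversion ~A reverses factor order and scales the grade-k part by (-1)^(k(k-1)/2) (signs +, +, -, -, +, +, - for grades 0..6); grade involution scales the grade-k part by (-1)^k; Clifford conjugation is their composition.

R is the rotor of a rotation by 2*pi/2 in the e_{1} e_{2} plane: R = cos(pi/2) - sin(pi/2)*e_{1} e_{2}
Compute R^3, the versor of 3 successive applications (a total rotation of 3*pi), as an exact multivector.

Rotor phase runs at HALF the rotation angle; powers of one rotor simply add phase, so after 3 steps in e_{1} e_{2} the phase is 3*pi/2 = \frac{3 \pi}{2} and R^3 = cos(\frac{3 \pi}{2}) - sin(\frac{3 \pi}{2})*e_{1} e_{2}.
cos(\frac{3 \pi}{2}) = 0 and sin(\frac{3 \pi}{2}) = -1, so R^3 = e_{1} e_{2}. The net rotation is 1*pi (after discarding 1 full turn, each of which contributes a factor -1 to the rotor); the rotor keeps the half-angle phase exactly.
Answer: e_{1} e_{2}


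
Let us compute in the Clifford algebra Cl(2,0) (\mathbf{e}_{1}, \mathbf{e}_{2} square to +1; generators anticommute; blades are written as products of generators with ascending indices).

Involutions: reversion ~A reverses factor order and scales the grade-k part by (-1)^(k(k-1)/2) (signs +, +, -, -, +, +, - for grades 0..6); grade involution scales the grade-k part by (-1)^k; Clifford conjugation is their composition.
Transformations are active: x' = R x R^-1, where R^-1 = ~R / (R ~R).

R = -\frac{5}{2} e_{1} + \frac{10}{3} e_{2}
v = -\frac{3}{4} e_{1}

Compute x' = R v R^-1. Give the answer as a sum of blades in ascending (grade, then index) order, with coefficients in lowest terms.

~R = -\frac{5}{2} e_{1} + \frac{10}{3} e_{2}, and R ~R = \frac{625}{36}, so R^-1 = ~R / (\frac{625}{36}).
R v = \frac{15}{8} + \frac{5}{2} e_{1} e_{2}
Answer: \frac{21}{100} e_{1} + \frac{18}{25} e_{2}


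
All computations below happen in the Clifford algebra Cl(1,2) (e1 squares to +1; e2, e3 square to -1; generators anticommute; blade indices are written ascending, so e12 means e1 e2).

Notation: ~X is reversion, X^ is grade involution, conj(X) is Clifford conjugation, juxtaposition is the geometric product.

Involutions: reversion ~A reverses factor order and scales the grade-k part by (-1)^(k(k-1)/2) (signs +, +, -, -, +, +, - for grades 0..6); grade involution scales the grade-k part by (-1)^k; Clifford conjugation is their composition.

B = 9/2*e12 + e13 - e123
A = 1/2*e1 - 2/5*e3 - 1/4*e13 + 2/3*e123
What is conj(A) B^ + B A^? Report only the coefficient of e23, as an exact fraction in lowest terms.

first term: -5/12 + 2/5*e1 - 19/6*e2 + 5/2*e3 - 2/5*e12 + 5/8*e23 + 9/5*e123
second term: -11/12 - 2/5*e1 + 8/3*e2 - 5/2*e3 + 2/5*e12 + 13/8*e23 + 9/5*e123
Answer: 9/4


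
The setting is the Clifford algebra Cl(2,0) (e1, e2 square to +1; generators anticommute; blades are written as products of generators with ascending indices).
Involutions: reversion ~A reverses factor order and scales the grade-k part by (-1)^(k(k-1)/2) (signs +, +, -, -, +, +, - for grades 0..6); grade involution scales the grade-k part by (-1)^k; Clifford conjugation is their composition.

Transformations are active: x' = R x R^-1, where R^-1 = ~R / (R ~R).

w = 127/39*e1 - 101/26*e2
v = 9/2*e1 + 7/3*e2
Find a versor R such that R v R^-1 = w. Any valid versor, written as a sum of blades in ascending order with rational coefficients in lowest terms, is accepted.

Here q(v) = q(w) = 925/36; the classical choice R = v + w = 605/78*e1 - 121/78*e2 then realises v -> w under the sandwich.
Answer: 605/78*e1 - 121/78*e2


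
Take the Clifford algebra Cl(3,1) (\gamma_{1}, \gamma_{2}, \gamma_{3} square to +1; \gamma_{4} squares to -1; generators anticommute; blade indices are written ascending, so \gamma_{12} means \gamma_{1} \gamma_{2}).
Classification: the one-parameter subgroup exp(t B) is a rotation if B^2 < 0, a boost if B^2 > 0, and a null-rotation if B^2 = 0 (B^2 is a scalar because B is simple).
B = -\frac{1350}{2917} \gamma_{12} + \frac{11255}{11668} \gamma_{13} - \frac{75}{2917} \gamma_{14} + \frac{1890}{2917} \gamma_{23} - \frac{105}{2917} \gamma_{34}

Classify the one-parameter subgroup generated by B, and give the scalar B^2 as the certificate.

B^2 term by term: the squares give (-\frac{1350}{2917})^2*(\gamma_{12})^2 + (\frac{11255}{11668})^2*(\gamma_{13})^2 + (-\frac{75}{2917})^2*(\gamma_{14})^2 + (\frac{1890}{2917})^2*(\gamma_{23})^2 + (-\frac{105}{2917})^2*(\gamma_{34})^2 = \frac{1822500}{8508889}*(-1) + \frac{126675025}{136142224}*(-1) + \frac{5625}{8508889}*(+1) + \frac{3572100}{8508889}*(-1) + \frac{11025}{8508889}*(+1) = -\frac{25}{16} (each basis 2-blade squares to minus the product of its generators' squares); cross terms between blades sharing an index anticommute and cancel; the commuting (index-disjoint) pairs give grade-4 terms 2*c*c'*(blade product), which cancel blade by blade — \gamma_{1234}: \frac{283500}{8508889} - \frac{283500}{8508889} = 0 — confirming B is simple. So B^2 = -\frac{25}{16}.
Answer: rotation, certificate B^2 = -\frac{25}{16}. One invariant decides it: the square -\frac{25}{16} survives every conjugation, and its sign is exactly the classification.


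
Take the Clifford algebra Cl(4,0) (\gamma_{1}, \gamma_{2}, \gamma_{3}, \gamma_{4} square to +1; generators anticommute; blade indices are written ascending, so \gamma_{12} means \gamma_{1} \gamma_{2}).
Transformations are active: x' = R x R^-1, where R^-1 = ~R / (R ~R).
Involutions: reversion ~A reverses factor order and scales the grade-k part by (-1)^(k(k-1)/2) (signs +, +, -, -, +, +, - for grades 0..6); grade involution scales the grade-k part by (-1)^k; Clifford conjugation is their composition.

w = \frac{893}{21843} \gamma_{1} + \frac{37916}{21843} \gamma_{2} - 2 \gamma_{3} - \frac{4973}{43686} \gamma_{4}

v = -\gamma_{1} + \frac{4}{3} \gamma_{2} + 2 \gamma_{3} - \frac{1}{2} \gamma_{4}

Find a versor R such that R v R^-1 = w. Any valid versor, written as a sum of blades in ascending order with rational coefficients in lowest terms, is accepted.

Reasoning: v^2 = w^2 = \frac{253}{36} since conjugation preserves the quadratic form; R = v + w = -\frac{20950}{21843} \gamma_{1} + \frac{67040}{21843} \gamma_{2} - \frac{13408}{21843} \gamma_{4} is then valid when invertible, keeping its own part and reversing (v - w)/2.
Answer: -\frac{20950}{21843} \gamma_{1} + \frac{67040}{21843} \gamma_{2} - \frac{13408}{21843} \gamma_{4}


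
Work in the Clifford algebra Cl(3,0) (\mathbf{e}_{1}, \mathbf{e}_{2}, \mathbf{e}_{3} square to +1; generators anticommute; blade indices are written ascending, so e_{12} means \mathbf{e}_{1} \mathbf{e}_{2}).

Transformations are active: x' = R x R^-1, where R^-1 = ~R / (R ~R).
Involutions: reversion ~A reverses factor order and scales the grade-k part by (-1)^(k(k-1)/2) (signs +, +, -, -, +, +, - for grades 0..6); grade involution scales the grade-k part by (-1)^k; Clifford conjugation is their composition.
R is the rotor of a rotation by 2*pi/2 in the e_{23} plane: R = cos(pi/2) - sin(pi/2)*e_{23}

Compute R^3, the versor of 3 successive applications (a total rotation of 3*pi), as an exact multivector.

Half-angle bookkeeping: 3 applications in e_{23} add up to rotor phase 3*pi/2 = \frac{3 \pi}{2}, so R^3 = cos(\frac{3 \pi}{2}) - sin(\frac{3 \pi}{2})*e_{23}.
cos(\frac{3 \pi}{2}) = 0 and sin(\frac{3 \pi}{2}) = -1, so R^3 = e_{23}. The net rotation is 1*pi (after discarding 1 full turn, each of which contributes a factor -1 to the rotor); the rotor keeps the half-angle phase exactly.
Answer: e_{23}


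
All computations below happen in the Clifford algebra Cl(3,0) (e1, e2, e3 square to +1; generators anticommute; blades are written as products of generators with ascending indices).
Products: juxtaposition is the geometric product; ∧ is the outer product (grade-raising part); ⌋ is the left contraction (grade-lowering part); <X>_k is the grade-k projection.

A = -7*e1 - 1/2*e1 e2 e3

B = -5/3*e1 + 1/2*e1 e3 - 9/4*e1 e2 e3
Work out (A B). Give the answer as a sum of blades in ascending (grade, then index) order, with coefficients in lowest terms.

step 1: 253/24 - 1/4*e2 - 7/2*e3 + 199/12*e2 e3
Answer: 253/24 - 1/4*e2 - 7/2*e3 + 199/12*e2 e3


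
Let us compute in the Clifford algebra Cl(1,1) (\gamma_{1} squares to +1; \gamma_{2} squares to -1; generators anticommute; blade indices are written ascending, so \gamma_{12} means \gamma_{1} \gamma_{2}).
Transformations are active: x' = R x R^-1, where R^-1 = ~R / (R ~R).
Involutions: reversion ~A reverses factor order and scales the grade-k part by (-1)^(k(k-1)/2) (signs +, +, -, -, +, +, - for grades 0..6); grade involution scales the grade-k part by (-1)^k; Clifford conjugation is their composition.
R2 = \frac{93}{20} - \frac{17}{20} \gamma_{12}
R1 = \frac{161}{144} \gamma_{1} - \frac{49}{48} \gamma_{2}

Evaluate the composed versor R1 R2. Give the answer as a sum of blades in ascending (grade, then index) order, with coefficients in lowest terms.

Distribute over the terms of R1 (each basis-blade product reordered to ascending indices, repeated generators contracted through their squares):
(\frac{161}{144} \gamma_{1}) R2 = \frac{4991}{960} \gamma_{1} - \frac{2737}{2880} \gamma_{2}
(-\frac{49}{48} \gamma_{2}) R2 = \frac{833}{960} \gamma_{1} - \frac{1519}{320} \gamma_{2}
Summing the partial products and collecting blades:
Answer: \frac{91}{15} \gamma_{1} - \frac{2051}{360} \gamma_{2}


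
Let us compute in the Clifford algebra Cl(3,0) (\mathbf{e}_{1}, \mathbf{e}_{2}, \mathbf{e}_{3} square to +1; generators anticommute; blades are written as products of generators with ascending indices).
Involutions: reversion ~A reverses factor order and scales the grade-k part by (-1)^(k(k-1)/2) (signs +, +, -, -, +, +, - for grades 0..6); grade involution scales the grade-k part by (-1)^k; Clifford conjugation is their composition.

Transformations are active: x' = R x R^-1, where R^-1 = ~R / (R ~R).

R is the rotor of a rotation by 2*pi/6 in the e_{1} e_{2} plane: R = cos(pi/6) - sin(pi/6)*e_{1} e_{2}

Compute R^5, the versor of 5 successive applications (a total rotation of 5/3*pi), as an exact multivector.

Half-angle bookkeeping: 5 applications in e_{1} e_{2} add up to rotor phase 5*pi/6 = \frac{5 \pi}{6}, so R^5 = cos(\frac{5 \pi}{6}) - sin(\frac{5 \pi}{6})*e_{1} e_{2}.
cos(\frac{5 \pi}{6}) = - \frac{\sqrt{3}}{2} and sin(\frac{5 \pi}{6}) = \frac{1}{2}, so R^5 = - \frac{\sqrt{3}}{2} - \frac{1}{2} e_{1} e_{2}. The net rotation is 5/3*pi; the rotor keeps the half-angle phase exactly.
Answer: - \frac{\sqrt{3}}{2} - \frac{1}{2} e_{1} e_{2}


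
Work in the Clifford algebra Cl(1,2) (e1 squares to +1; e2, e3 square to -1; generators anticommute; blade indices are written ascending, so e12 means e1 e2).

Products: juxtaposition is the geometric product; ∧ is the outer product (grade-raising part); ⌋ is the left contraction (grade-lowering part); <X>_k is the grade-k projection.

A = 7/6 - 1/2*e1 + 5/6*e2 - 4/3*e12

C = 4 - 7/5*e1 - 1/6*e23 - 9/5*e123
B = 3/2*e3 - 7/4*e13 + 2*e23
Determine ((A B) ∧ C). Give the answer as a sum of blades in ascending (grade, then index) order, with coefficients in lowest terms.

step 1: 23/24*e3 - 1/8*e13 + 5/4*e23 - 37/24*e123
step 2: 23/6*e3 + 101/120*e13 + 5*e23 - 95/12*e123
Answer: 23/6*e3 + 101/120*e13 + 5*e23 - 95/12*e123


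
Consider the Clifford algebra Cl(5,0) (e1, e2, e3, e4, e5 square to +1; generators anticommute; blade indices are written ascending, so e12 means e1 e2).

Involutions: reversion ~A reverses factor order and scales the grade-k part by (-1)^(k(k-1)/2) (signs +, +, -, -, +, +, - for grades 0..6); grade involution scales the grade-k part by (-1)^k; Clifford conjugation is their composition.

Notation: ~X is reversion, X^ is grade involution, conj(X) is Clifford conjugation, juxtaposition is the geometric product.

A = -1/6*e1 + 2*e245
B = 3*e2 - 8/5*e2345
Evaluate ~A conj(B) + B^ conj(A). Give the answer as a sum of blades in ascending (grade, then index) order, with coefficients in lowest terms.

first term: -16/5*e3 + 1/2*e12 + 6*e45 + 4/15*e12345
second term: -16/5*e3 + 1/2*e12 - 6*e45 - 4/15*e12345
Answer: -32/5*e3 + e12
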